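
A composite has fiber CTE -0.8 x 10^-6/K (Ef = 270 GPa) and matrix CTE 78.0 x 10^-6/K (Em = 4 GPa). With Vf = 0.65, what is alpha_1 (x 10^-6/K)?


E1 = Ef*Vf + Em*(1-Vf) = 176.9
alpha_1 = (alpha_f*Ef*Vf + alpha_m*Em*(1-Vf))/E1 = -0.18 x 10^-6/K

-0.18 x 10^-6/K


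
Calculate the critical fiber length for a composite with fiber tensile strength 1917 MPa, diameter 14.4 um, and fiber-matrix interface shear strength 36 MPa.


Lc = sigma_f * d / (2 * tau_i) = 1917 * 14.4 / (2 * 36) = 383.4 um

383.4 um


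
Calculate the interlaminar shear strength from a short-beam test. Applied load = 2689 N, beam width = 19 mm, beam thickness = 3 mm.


ILSS = 3F/(4bh) = 3*2689/(4*19*3) = 35.38 MPa

35.38 MPa


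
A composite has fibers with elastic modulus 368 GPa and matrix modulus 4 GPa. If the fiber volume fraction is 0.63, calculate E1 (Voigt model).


E1 = Ef*Vf + Em*(1-Vf) = 368*0.63 + 4*0.37 = 233.32 GPa

233.32 GPa


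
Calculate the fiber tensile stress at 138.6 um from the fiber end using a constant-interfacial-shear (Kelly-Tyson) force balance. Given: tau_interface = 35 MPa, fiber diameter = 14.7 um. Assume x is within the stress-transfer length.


Force balance: sigma_f * (pi*d^2/4) = tau * (pi*d) * x  ->  sigma_f = 4 * tau * x / d
sigma_f = 4 * 35 * 138.6 / 14.7 = 1320.0 MPa

1320.0 MPa


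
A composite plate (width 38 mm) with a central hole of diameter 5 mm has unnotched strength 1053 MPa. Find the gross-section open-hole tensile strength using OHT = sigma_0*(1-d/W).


OHT = sigma_0*(1-d/W) = 1053*(1-5/38) = 914.4 MPa

914.4 MPa


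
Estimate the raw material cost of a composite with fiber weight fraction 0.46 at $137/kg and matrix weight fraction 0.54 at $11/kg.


Cost = cost_f*Wf + cost_m*Wm = 137*0.46 + 11*0.54 = $68.96/kg

$68.96/kg


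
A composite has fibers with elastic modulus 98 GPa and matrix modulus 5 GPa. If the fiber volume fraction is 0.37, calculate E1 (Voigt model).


E1 = Ef*Vf + Em*(1-Vf) = 98*0.37 + 5*0.63 = 39.41 GPa

39.41 GPa


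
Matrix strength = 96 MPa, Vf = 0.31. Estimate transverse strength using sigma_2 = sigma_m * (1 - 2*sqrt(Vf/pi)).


factor = 1 - 2*sqrt(0.31/pi) = 0.3717
sigma_2 = 96 * 0.3717 = 35.69 MPa

35.69 MPa


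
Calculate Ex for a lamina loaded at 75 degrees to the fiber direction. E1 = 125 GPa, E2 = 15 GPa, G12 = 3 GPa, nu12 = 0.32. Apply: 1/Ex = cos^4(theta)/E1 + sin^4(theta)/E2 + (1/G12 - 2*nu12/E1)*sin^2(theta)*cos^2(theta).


cos^4(75) = 0.004487, sin^4(75) = 0.870513, sin^2(75)*cos^2(75) = 0.0625
1/G12 - 2*nu12/E1 = 1/3 - 2*0.32/125 = 0.328213 GPa^-1
1/Ex = 0.004487/125 + 0.870513/15 + 0.328213*0.0625 = 0.0785834 GPa^-1
Ex = 12.73 GPa

12.73 GPa


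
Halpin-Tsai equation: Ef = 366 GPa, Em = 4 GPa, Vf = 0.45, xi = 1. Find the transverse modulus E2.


eta = (Ef/Em - 1)/(Ef/Em + xi) = (91.5 - 1)/(91.5 + 1) = 0.9784
E2 = Em*(1+xi*eta*Vf)/(1-eta*Vf) = 10.29 GPa

10.29 GPa


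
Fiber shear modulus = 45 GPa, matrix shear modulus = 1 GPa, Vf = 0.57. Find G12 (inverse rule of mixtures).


1/G12 = Vf/Gf + (1-Vf)/Gm = 0.57/45 + 0.43/1
G12 = 2.26 GPa

2.26 GPa


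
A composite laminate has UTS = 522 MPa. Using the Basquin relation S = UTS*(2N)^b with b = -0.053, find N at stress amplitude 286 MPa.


N = 0.5 * (S/UTS)^(1/b) = 0.5 * (286/522)^(1/-0.053) = 42583.6634 cycles

42583.6634 cycles


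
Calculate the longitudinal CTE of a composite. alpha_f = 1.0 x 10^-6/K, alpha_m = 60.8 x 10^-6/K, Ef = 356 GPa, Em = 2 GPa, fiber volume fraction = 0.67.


E1 = Ef*Vf + Em*(1-Vf) = 239.18
alpha_1 = (alpha_f*Ef*Vf + alpha_m*Em*(1-Vf))/E1 = 1.17 x 10^-6/K

1.17 x 10^-6/K


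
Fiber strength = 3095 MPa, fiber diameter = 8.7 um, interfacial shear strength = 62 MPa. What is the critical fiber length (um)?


Lc = sigma_f * d / (2 * tau_i) = 3095 * 8.7 / (2 * 62) = 217.1 um

217.1 um


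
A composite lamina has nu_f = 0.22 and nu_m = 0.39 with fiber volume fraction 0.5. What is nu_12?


nu_12 = nu_f*Vf + nu_m*(1-Vf) = 0.22*0.5 + 0.39*0.5 = 0.305

0.305


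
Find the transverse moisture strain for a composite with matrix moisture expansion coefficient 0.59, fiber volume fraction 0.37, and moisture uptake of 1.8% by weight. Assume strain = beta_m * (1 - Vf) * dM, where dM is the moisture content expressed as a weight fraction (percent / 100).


dM = 1.8/100 = 0.018
strain = beta_m * (1-Vf) * dM = 0.59 * 0.63 * 0.018 = 0.0066906

0.0066906


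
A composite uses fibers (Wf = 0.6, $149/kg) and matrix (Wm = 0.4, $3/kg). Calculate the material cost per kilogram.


Cost = cost_f*Wf + cost_m*Wm = 149*0.6 + 3*0.4 = $90.6/kg

$90.6/kg


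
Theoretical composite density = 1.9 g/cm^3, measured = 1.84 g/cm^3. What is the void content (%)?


Void% = (rho_theo - rho_actual)/rho_theo * 100 = (1.9 - 1.84)/1.9 * 100 = 3.16%

3.16%


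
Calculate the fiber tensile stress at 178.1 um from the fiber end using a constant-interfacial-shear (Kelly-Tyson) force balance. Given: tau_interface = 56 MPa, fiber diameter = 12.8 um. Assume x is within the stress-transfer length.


Force balance: sigma_f * (pi*d^2/4) = tau * (pi*d) * x  ->  sigma_f = 4 * tau * x / d
sigma_f = 4 * 56 * 178.1 / 12.8 = 3116.8 MPa

3116.8 MPa


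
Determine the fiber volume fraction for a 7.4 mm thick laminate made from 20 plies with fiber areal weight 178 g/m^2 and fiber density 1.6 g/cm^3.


Vf = n * FAW / (rho_f * h * 1000) = 20 * 178 / (1.6 * 7.4 * 1000) = 0.3007

0.3007


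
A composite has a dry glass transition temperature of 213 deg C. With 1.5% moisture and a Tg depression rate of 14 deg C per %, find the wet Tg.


Tg_wet = Tg_dry - k*moisture = 213 - 14*1.5 = 192.0 deg C

192.0 deg C


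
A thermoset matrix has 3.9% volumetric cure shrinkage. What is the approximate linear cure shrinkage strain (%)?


Linear shrinkage ≈ vol_shrink/3 = 3.9/3 = 1.3%

1.3%


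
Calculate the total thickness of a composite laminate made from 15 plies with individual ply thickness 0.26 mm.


h = n * t_ply = 15 * 0.26 = 3.9 mm

3.9 mm


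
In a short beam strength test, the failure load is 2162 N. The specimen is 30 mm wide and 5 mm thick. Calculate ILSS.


ILSS = 3F/(4bh) = 3*2162/(4*30*5) = 10.81 MPa

10.81 MPa


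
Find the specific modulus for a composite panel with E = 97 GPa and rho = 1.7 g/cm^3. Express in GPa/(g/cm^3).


Specific stiffness = E/rho = 97/1.7 = 57.1 GPa/(g/cm^3)

57.1 GPa/(g/cm^3)


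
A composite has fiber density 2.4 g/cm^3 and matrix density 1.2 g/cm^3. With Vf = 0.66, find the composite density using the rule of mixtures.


rho_c = rho_f*Vf + rho_m*(1-Vf) = 2.4*0.66 + 1.2*0.34 = 1.992 g/cm^3

1.992 g/cm^3


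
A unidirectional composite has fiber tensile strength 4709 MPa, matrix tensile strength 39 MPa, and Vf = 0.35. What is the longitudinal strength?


sigma_1 = sigma_f*Vf + sigma_m*(1-Vf) = 4709*0.35 + 39*0.65 = 1673.5 MPa

1673.5 MPa


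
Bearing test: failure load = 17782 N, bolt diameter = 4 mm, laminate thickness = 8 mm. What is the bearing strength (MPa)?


sigma_br = F/(d*h) = 17782/(4*8) = 555.7 MPa

555.7 MPa


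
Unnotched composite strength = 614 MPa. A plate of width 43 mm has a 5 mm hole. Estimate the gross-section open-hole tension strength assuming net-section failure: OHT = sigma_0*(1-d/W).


OHT = sigma_0*(1-d/W) = 614*(1-5/43) = 542.6 MPa

542.6 MPa


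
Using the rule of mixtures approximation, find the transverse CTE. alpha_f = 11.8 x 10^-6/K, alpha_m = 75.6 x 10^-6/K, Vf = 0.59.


alpha_2 = alpha_f*Vf + alpha_m*(1-Vf) = 11.8*0.59 + 75.6*0.41 = 38.0 x 10^-6/K

38.0 x 10^-6/K


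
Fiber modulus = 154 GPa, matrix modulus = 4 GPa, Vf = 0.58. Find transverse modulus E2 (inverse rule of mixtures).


1/E2 = Vf/Ef + (1-Vf)/Em = 0.58/154 + 0.42/4
E2 = 9.19 GPa

9.19 GPa


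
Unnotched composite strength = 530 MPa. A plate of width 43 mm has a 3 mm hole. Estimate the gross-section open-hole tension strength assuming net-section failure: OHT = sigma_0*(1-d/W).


OHT = sigma_0*(1-d/W) = 530*(1-3/43) = 493.0 MPa

493.0 MPa


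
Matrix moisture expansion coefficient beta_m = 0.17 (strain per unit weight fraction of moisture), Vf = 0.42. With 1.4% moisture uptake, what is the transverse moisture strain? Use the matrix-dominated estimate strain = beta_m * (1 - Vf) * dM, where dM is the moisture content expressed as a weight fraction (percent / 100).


dM = 1.4/100 = 0.014
strain = beta_m * (1-Vf) * dM = 0.17 * 0.58 * 0.014 = 0.0013804

0.0013804


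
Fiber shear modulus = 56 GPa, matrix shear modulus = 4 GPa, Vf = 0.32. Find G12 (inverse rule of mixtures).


1/G12 = Vf/Gf + (1-Vf)/Gm = 0.32/56 + 0.68/4
G12 = 5.69 GPa

5.69 GPa


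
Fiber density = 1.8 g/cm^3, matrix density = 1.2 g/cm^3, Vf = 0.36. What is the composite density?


rho_c = rho_f*Vf + rho_m*(1-Vf) = 1.8*0.36 + 1.2*0.64 = 1.416 g/cm^3

1.416 g/cm^3


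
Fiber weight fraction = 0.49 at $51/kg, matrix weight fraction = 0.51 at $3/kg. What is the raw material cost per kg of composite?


Cost = cost_f*Wf + cost_m*Wm = 51*0.49 + 3*0.51 = $26.52/kg

$26.52/kg


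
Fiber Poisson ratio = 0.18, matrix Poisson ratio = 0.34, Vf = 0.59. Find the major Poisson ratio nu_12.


nu_12 = nu_f*Vf + nu_m*(1-Vf) = 0.18*0.59 + 0.34*0.41 = 0.2456

0.2456


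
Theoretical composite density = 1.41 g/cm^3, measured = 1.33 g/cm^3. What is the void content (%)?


Void% = (rho_theo - rho_actual)/rho_theo * 100 = (1.41 - 1.33)/1.41 * 100 = 5.67%

5.67%


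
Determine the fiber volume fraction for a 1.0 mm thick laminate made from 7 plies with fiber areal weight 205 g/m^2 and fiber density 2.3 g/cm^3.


Vf = n * FAW / (rho_f * h * 1000) = 7 * 205 / (2.3 * 1.0 * 1000) = 0.6239

0.6239


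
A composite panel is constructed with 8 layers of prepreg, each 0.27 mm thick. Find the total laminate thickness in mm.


h = n * t_ply = 8 * 0.27 = 2.16 mm

2.16 mm


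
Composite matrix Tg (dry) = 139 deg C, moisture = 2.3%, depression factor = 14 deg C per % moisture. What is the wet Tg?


Tg_wet = Tg_dry - k*moisture = 139 - 14*2.3 = 106.8 deg C

106.8 deg C


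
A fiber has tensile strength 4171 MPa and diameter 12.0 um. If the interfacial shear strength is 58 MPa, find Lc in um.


Lc = sigma_f * d / (2 * tau_i) = 4171 * 12.0 / (2 * 58) = 431.5 um

431.5 um


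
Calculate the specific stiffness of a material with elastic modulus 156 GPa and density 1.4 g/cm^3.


Specific stiffness = E/rho = 156/1.4 = 111.4 GPa/(g/cm^3)

111.4 GPa/(g/cm^3)


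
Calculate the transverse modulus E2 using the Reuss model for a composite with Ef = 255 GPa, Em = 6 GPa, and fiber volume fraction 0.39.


1/E2 = Vf/Ef + (1-Vf)/Em = 0.39/255 + 0.61/6
E2 = 9.69 GPa

9.69 GPa


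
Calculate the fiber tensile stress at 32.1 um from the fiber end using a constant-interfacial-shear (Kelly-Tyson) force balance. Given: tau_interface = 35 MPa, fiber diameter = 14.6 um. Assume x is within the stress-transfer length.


Force balance: sigma_f * (pi*d^2/4) = tau * (pi*d) * x  ->  sigma_f = 4 * tau * x / d
sigma_f = 4 * 35 * 32.1 / 14.6 = 307.8 MPa

307.8 MPa


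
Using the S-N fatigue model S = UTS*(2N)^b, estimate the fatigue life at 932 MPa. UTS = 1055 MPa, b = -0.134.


N = 0.5 * (S/UTS)^(1/b) = 0.5 * (932/1055)^(1/-0.134) = 1.2611 cycles

1.2611 cycles


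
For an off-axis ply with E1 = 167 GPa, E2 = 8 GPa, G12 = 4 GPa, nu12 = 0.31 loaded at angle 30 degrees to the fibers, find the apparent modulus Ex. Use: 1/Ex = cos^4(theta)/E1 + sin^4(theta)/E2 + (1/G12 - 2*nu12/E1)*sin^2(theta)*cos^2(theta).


cos^4(30) = 0.5625, sin^4(30) = 0.0625, sin^2(30)*cos^2(30) = 0.1875
1/G12 - 2*nu12/E1 = 1/4 - 2*0.31/167 = 0.246287 GPa^-1
1/Ex = 0.5625/167 + 0.0625/8 + 0.246287*0.1875 = 0.0573597 GPa^-1
Ex = 17.43 GPa

17.43 GPa


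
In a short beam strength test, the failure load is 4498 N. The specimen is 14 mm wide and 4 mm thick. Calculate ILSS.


ILSS = 3F/(4bh) = 3*4498/(4*14*4) = 60.24 MPa

60.24 MPa


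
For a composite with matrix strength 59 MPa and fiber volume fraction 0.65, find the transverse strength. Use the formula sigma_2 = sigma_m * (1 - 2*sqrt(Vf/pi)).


factor = 1 - 2*sqrt(0.65/pi) = 0.0903
sigma_2 = 59 * 0.0903 = 5.33 MPa

5.33 MPa


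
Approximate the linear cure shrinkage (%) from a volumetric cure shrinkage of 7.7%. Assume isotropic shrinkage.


Linear shrinkage ≈ vol_shrink/3 = 7.7/3 = 2.567%

2.567%


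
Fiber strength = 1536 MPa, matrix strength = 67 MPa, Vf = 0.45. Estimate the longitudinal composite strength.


sigma_1 = sigma_f*Vf + sigma_m*(1-Vf) = 1536*0.45 + 67*0.55 = 728.1 MPa

728.1 MPa


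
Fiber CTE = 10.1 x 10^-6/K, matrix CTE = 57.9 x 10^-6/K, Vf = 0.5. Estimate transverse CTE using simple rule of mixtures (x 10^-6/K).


alpha_2 = alpha_f*Vf + alpha_m*(1-Vf) = 10.1*0.5 + 57.9*0.5 = 34.0 x 10^-6/K

34.0 x 10^-6/K


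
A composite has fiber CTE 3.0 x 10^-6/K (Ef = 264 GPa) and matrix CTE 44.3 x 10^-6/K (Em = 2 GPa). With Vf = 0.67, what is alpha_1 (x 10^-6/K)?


E1 = Ef*Vf + Em*(1-Vf) = 177.54
alpha_1 = (alpha_f*Ef*Vf + alpha_m*Em*(1-Vf))/E1 = 3.15 x 10^-6/K

3.15 x 10^-6/K


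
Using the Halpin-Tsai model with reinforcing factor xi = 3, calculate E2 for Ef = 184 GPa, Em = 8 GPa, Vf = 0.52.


eta = (Ef/Em - 1)/(Ef/Em + xi) = (23.0 - 1)/(23.0 + 3) = 0.8462
E2 = Em*(1+xi*eta*Vf)/(1-eta*Vf) = 33.14 GPa

33.14 GPa


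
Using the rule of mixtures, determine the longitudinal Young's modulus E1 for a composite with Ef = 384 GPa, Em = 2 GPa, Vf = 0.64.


E1 = Ef*Vf + Em*(1-Vf) = 384*0.64 + 2*0.36 = 246.48 GPa

246.48 GPa


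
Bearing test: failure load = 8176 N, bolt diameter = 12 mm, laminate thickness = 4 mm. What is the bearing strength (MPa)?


sigma_br = F/(d*h) = 8176/(12*4) = 170.3 MPa

170.3 MPa


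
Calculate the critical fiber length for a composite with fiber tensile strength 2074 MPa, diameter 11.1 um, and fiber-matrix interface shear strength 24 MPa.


Lc = sigma_f * d / (2 * tau_i) = 2074 * 11.1 / (2 * 24) = 479.6 um

479.6 um


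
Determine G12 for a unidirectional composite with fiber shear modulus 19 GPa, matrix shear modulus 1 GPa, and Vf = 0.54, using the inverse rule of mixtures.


1/G12 = Vf/Gf + (1-Vf)/Gm = 0.54/19 + 0.46/1
G12 = 2.05 GPa

2.05 GPa


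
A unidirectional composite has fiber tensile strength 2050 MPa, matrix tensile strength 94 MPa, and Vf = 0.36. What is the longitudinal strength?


sigma_1 = sigma_f*Vf + sigma_m*(1-Vf) = 2050*0.36 + 94*0.64 = 798.2 MPa

798.2 MPa


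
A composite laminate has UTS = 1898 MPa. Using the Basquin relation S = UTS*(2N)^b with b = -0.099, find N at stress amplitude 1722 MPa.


N = 0.5 * (S/UTS)^(1/b) = 0.5 * (1722/1898)^(1/-0.099) = 1.3362 cycles

1.3362 cycles


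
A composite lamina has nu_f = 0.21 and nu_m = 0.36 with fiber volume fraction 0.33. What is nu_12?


nu_12 = nu_f*Vf + nu_m*(1-Vf) = 0.21*0.33 + 0.36*0.67 = 0.3105

0.3105


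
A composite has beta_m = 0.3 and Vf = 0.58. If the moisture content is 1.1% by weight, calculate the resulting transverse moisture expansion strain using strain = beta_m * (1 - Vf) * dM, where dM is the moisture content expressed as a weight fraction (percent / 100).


dM = 1.1/100 = 0.011
strain = beta_m * (1-Vf) * dM = 0.3 * 0.42 * 0.011 = 0.001386

0.001386


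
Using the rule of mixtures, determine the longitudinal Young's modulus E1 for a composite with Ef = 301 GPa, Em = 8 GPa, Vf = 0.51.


E1 = Ef*Vf + Em*(1-Vf) = 301*0.51 + 8*0.49 = 157.43 GPa

157.43 GPa


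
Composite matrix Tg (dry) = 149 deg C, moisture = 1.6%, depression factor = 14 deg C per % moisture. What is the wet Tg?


Tg_wet = Tg_dry - k*moisture = 149 - 14*1.6 = 126.6 deg C

126.6 deg C


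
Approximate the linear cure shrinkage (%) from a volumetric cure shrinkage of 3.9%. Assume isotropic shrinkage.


Linear shrinkage ≈ vol_shrink/3 = 3.9/3 = 1.3%

1.3%


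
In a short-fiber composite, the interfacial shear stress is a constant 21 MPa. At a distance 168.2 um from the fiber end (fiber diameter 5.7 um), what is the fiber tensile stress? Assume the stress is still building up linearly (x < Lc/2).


Force balance: sigma_f * (pi*d^2/4) = tau * (pi*d) * x  ->  sigma_f = 4 * tau * x / d
sigma_f = 4 * 21 * 168.2 / 5.7 = 2478.7 MPa

2478.7 MPa


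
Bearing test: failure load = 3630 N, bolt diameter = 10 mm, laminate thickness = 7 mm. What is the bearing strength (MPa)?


sigma_br = F/(d*h) = 3630/(10*7) = 51.9 MPa

51.9 MPa


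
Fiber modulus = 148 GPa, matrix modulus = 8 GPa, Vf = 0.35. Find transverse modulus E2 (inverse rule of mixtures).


1/E2 = Vf/Ef + (1-Vf)/Em = 0.35/148 + 0.65/8
E2 = 11.96 GPa

11.96 GPa


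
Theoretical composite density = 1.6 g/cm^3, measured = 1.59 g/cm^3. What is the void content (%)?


Void% = (rho_theo - rho_actual)/rho_theo * 100 = (1.6 - 1.59)/1.6 * 100 = 0.63%

0.63%


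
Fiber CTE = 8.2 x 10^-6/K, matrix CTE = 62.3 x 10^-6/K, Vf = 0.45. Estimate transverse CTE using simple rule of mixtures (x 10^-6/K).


alpha_2 = alpha_f*Vf + alpha_m*(1-Vf) = 8.2*0.45 + 62.3*0.55 = 38.0 x 10^-6/K

38.0 x 10^-6/K


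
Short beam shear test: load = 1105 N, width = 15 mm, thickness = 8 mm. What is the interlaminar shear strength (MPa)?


ILSS = 3F/(4bh) = 3*1105/(4*15*8) = 6.91 MPa

6.91 MPa


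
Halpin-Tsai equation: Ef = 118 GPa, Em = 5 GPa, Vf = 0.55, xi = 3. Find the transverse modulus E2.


eta = (Ef/Em - 1)/(Ef/Em + xi) = (23.6 - 1)/(23.6 + 3) = 0.8496
E2 = Em*(1+xi*eta*Vf)/(1-eta*Vf) = 22.54 GPa

22.54 GPa


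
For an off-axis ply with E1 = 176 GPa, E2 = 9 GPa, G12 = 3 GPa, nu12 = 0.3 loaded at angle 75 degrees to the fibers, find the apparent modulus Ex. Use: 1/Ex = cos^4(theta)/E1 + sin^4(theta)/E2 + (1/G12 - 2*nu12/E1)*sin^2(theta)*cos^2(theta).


cos^4(75) = 0.004487, sin^4(75) = 0.870513, sin^2(75)*cos^2(75) = 0.0625
1/G12 - 2*nu12/E1 = 1/3 - 2*0.3/176 = 0.329924 GPa^-1
1/Ex = 0.004487/176 + 0.870513/9 + 0.329924*0.0625 = 0.1173694 GPa^-1
Ex = 8.52 GPa

8.52 GPa


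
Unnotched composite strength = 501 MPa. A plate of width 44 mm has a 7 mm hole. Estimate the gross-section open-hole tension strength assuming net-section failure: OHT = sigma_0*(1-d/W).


OHT = sigma_0*(1-d/W) = 501*(1-7/44) = 421.3 MPa

421.3 MPa


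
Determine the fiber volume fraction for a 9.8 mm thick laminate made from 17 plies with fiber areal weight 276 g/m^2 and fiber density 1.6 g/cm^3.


Vf = n * FAW / (rho_f * h * 1000) = 17 * 276 / (1.6 * 9.8 * 1000) = 0.2992

0.2992


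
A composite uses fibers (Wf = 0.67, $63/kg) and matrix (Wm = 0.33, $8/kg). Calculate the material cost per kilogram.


Cost = cost_f*Wf + cost_m*Wm = 63*0.67 + 8*0.33 = $44.85/kg

$44.85/kg


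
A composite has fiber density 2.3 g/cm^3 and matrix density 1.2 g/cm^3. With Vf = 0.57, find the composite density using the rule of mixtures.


rho_c = rho_f*Vf + rho_m*(1-Vf) = 2.3*0.57 + 1.2*0.43 = 1.827 g/cm^3

1.827 g/cm^3


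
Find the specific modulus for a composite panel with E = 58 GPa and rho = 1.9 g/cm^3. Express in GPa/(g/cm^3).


Specific stiffness = E/rho = 58/1.9 = 30.5 GPa/(g/cm^3)

30.5 GPa/(g/cm^3)


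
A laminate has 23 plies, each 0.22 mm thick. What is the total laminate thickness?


h = n * t_ply = 23 * 0.22 = 5.06 mm

5.06 mm


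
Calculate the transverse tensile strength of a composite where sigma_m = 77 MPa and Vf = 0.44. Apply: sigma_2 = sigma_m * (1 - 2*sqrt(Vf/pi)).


factor = 1 - 2*sqrt(0.44/pi) = 0.2515
sigma_2 = 77 * 0.2515 = 19.37 MPa

19.37 MPa


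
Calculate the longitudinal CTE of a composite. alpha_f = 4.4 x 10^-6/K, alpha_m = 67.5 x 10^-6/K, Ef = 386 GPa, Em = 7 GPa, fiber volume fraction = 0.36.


E1 = Ef*Vf + Em*(1-Vf) = 143.44
alpha_1 = (alpha_f*Ef*Vf + alpha_m*Em*(1-Vf))/E1 = 6.37 x 10^-6/K

6.37 x 10^-6/K


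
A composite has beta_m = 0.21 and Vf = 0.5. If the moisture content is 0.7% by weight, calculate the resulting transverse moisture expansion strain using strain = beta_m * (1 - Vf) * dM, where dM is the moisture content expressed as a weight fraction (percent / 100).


dM = 0.7/100 = 0.007
strain = beta_m * (1-Vf) * dM = 0.21 * 0.5 * 0.007 = 0.000735

0.000735


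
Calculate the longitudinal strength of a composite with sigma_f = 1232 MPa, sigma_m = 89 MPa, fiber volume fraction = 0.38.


sigma_1 = sigma_f*Vf + sigma_m*(1-Vf) = 1232*0.38 + 89*0.62 = 523.3 MPa

523.3 MPa


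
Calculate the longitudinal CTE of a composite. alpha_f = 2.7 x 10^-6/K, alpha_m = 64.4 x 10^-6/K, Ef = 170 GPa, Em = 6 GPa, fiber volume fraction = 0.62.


E1 = Ef*Vf + Em*(1-Vf) = 107.68
alpha_1 = (alpha_f*Ef*Vf + alpha_m*Em*(1-Vf))/E1 = 4.01 x 10^-6/K

4.01 x 10^-6/K


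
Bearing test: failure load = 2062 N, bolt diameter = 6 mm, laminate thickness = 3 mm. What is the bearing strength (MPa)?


sigma_br = F/(d*h) = 2062/(6*3) = 114.6 MPa

114.6 MPa


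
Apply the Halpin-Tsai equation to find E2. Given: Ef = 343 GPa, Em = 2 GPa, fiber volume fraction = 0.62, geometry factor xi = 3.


eta = (Ef/Em - 1)/(Ef/Em + xi) = (171.5 - 1)/(171.5 + 3) = 0.9771
E2 = Em*(1+xi*eta*Vf)/(1-eta*Vf) = 14.29 GPa

14.29 GPa


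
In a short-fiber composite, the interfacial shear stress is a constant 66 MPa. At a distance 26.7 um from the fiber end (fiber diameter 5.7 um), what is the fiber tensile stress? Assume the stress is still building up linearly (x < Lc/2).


Force balance: sigma_f * (pi*d^2/4) = tau * (pi*d) * x  ->  sigma_f = 4 * tau * x / d
sigma_f = 4 * 66 * 26.7 / 5.7 = 1236.6 MPa

1236.6 MPa


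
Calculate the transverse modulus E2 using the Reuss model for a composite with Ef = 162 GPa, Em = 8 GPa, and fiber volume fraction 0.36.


1/E2 = Vf/Ef + (1-Vf)/Em = 0.36/162 + 0.64/8
E2 = 12.16 GPa

12.16 GPa


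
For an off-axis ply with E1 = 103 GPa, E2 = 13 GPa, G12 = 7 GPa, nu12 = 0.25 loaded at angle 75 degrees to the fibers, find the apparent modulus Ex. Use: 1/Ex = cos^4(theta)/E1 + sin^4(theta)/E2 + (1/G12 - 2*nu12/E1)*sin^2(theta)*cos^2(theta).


cos^4(75) = 0.004487, sin^4(75) = 0.870513, sin^2(75)*cos^2(75) = 0.0625
1/G12 - 2*nu12/E1 = 1/7 - 2*0.25/103 = 0.138003 GPa^-1
1/Ex = 0.004487/103 + 0.870513/13 + 0.138003*0.0625 = 0.0756313 GPa^-1
Ex = 13.22 GPa

13.22 GPa


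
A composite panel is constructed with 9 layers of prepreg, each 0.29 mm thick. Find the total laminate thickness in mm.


h = n * t_ply = 9 * 0.29 = 2.61 mm

2.61 mm


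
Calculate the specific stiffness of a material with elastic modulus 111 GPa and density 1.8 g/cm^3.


Specific stiffness = E/rho = 111/1.8 = 61.7 GPa/(g/cm^3)

61.7 GPa/(g/cm^3)


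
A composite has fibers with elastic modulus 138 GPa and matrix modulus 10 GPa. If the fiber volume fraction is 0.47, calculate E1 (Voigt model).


E1 = Ef*Vf + Em*(1-Vf) = 138*0.47 + 10*0.53 = 70.16 GPa

70.16 GPa


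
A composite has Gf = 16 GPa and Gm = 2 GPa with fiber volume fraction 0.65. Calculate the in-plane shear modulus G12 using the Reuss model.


1/G12 = Vf/Gf + (1-Vf)/Gm = 0.65/16 + 0.35/2
G12 = 4.64 GPa

4.64 GPa


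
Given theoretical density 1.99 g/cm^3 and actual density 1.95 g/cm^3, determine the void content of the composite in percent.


Void% = (rho_theo - rho_actual)/rho_theo * 100 = (1.99 - 1.95)/1.99 * 100 = 2.01%

2.01%


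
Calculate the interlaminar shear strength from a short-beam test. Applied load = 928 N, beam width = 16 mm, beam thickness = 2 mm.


ILSS = 3F/(4bh) = 3*928/(4*16*2) = 21.75 MPa

21.75 MPa


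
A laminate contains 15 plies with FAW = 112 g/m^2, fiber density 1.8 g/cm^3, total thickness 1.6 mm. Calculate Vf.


Vf = n * FAW / (rho_f * h * 1000) = 15 * 112 / (1.8 * 1.6 * 1000) = 0.5833

0.5833


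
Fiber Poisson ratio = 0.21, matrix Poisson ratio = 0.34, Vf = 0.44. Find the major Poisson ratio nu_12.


nu_12 = nu_f*Vf + nu_m*(1-Vf) = 0.21*0.44 + 0.34*0.56 = 0.2828

0.2828


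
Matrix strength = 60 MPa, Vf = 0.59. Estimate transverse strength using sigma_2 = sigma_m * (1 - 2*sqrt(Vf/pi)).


factor = 1 - 2*sqrt(0.59/pi) = 0.1333
sigma_2 = 60 * 0.1333 = 8.0 MPa

8.0 MPa


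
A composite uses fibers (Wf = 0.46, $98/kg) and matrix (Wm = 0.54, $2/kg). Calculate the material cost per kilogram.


Cost = cost_f*Wf + cost_m*Wm = 98*0.46 + 2*0.54 = $46.16/kg

$46.16/kg


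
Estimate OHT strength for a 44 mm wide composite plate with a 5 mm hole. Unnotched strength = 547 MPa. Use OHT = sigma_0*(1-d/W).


OHT = sigma_0*(1-d/W) = 547*(1-5/44) = 484.8 MPa

484.8 MPa


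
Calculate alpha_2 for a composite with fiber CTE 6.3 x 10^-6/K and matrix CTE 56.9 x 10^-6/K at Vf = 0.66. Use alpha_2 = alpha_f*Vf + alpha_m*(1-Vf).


alpha_2 = alpha_f*Vf + alpha_m*(1-Vf) = 6.3*0.66 + 56.9*0.34 = 23.5 x 10^-6/K

23.5 x 10^-6/K


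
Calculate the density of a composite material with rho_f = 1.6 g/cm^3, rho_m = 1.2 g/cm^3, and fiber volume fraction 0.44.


rho_c = rho_f*Vf + rho_m*(1-Vf) = 1.6*0.44 + 1.2*0.56 = 1.376 g/cm^3

1.376 g/cm^3


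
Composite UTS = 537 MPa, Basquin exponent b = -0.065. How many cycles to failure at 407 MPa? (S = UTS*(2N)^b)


N = 0.5 * (S/UTS)^(1/b) = 0.5 * (407/537)^(1/-0.065) = 35.5605 cycles

35.5605 cycles


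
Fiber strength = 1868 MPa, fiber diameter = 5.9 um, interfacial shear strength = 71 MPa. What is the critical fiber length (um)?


Lc = sigma_f * d / (2 * tau_i) = 1868 * 5.9 / (2 * 71) = 77.6 um

77.6 um


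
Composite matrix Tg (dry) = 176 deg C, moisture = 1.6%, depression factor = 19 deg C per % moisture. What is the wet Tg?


Tg_wet = Tg_dry - k*moisture = 176 - 19*1.6 = 145.6 deg C

145.6 deg C


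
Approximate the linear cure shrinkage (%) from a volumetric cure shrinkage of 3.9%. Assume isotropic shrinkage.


Linear shrinkage ≈ vol_shrink/3 = 3.9/3 = 1.3%

1.3%


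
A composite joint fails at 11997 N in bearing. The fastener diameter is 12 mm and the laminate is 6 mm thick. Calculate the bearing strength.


sigma_br = F/(d*h) = 11997/(12*6) = 166.6 MPa

166.6 MPa


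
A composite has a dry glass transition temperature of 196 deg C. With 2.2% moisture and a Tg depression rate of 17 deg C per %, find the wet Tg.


Tg_wet = Tg_dry - k*moisture = 196 - 17*2.2 = 158.6 deg C

158.6 deg C


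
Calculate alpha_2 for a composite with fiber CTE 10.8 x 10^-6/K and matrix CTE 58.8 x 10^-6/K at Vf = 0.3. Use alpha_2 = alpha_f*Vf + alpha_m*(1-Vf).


alpha_2 = alpha_f*Vf + alpha_m*(1-Vf) = 10.8*0.3 + 58.8*0.7 = 44.4 x 10^-6/K

44.4 x 10^-6/K


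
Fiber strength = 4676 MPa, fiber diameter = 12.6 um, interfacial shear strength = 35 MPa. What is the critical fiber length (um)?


Lc = sigma_f * d / (2 * tau_i) = 4676 * 12.6 / (2 * 35) = 841.7 um

841.7 um


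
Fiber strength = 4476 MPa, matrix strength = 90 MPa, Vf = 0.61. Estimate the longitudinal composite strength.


sigma_1 = sigma_f*Vf + sigma_m*(1-Vf) = 4476*0.61 + 90*0.39 = 2765.5 MPa

2765.5 MPa


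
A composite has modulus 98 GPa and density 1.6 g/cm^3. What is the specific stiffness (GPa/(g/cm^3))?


Specific stiffness = E/rho = 98/1.6 = 61.3 GPa/(g/cm^3)

61.3 GPa/(g/cm^3)


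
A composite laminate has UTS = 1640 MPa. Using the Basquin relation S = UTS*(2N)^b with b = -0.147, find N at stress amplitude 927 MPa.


N = 0.5 * (S/UTS)^(1/b) = 0.5 * (927/1640)^(1/-0.147) = 24.2348 cycles

24.2348 cycles


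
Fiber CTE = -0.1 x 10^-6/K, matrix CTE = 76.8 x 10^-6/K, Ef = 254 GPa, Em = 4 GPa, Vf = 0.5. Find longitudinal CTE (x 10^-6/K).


E1 = Ef*Vf + Em*(1-Vf) = 129.0
alpha_1 = (alpha_f*Ef*Vf + alpha_m*Em*(1-Vf))/E1 = 1.09 x 10^-6/K

1.09 x 10^-6/K


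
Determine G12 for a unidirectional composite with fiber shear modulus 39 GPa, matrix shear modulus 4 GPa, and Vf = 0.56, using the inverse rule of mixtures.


1/G12 = Vf/Gf + (1-Vf)/Gm = 0.56/39 + 0.44/4
G12 = 8.04 GPa

8.04 GPa


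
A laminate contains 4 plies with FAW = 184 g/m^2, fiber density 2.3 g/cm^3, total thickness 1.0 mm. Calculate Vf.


Vf = n * FAW / (rho_f * h * 1000) = 4 * 184 / (2.3 * 1.0 * 1000) = 0.32

0.32


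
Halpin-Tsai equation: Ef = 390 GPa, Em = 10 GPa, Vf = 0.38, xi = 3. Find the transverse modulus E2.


eta = (Ef/Em - 1)/(Ef/Em + xi) = (39.0 - 1)/(39.0 + 3) = 0.9048
E2 = Em*(1+xi*eta*Vf)/(1-eta*Vf) = 30.96 GPa

30.96 GPa


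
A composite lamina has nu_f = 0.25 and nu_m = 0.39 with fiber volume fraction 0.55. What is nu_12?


nu_12 = nu_f*Vf + nu_m*(1-Vf) = 0.25*0.55 + 0.39*0.45 = 0.313

0.313


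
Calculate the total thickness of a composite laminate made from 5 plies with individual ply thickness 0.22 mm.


h = n * t_ply = 5 * 0.22 = 1.1 mm

1.1 mm


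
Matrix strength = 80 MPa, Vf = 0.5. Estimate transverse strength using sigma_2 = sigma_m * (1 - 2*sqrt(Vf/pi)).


factor = 1 - 2*sqrt(0.5/pi) = 0.2021
sigma_2 = 80 * 0.2021 = 16.17 MPa

16.17 MPa


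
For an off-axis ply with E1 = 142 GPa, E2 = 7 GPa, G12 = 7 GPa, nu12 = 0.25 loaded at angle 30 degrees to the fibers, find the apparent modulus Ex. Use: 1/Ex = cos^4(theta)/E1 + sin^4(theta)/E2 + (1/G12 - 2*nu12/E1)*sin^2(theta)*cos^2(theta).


cos^4(30) = 0.5625, sin^4(30) = 0.0625, sin^2(30)*cos^2(30) = 0.1875
1/G12 - 2*nu12/E1 = 1/7 - 2*0.25/142 = 0.139336 GPa^-1
1/Ex = 0.5625/142 + 0.0625/7 + 0.139336*0.1875 = 0.0390153 GPa^-1
Ex = 25.63 GPa

25.63 GPa


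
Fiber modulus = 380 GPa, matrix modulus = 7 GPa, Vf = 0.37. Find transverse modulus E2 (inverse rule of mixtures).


1/E2 = Vf/Ef + (1-Vf)/Em = 0.37/380 + 0.63/7
E2 = 10.99 GPa

10.99 GPa


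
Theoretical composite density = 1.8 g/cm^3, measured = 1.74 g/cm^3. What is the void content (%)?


Void% = (rho_theo - rho_actual)/rho_theo * 100 = (1.8 - 1.74)/1.8 * 100 = 3.33%

3.33%


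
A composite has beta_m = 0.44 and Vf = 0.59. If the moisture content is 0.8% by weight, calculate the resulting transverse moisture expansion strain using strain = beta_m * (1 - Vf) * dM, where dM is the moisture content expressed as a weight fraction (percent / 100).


dM = 0.8/100 = 0.008
strain = beta_m * (1-Vf) * dM = 0.44 * 0.41 * 0.008 = 0.0014432

0.0014432


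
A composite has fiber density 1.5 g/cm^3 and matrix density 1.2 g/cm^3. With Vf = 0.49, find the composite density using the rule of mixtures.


rho_c = rho_f*Vf + rho_m*(1-Vf) = 1.5*0.49 + 1.2*0.51 = 1.347 g/cm^3

1.347 g/cm^3


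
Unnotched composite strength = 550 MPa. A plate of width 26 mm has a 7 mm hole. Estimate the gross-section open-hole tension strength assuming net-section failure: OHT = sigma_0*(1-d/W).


OHT = sigma_0*(1-d/W) = 550*(1-7/26) = 401.9 MPa

401.9 MPa


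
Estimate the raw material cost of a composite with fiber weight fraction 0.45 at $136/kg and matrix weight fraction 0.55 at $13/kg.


Cost = cost_f*Wf + cost_m*Wm = 136*0.45 + 13*0.55 = $68.35/kg

$68.35/kg


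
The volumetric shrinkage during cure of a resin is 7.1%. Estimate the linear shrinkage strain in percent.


Linear shrinkage ≈ vol_shrink/3 = 7.1/3 = 2.367%

2.367%


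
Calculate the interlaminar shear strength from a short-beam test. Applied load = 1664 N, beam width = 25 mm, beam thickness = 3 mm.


ILSS = 3F/(4bh) = 3*1664/(4*25*3) = 16.64 MPa

16.64 MPa


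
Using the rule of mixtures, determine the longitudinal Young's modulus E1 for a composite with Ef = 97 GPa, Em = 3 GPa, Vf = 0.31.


E1 = Ef*Vf + Em*(1-Vf) = 97*0.31 + 3*0.69 = 32.14 GPa

32.14 GPa


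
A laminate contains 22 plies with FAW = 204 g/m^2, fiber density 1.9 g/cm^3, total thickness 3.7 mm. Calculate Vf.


Vf = n * FAW / (rho_f * h * 1000) = 22 * 204 / (1.9 * 3.7 * 1000) = 0.6384

0.6384


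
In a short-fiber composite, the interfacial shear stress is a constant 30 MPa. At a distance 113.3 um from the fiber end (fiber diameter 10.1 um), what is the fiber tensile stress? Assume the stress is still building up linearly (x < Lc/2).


Force balance: sigma_f * (pi*d^2/4) = tau * (pi*d) * x  ->  sigma_f = 4 * tau * x / d
sigma_f = 4 * 30 * 113.3 / 10.1 = 1346.1 MPa

1346.1 MPa


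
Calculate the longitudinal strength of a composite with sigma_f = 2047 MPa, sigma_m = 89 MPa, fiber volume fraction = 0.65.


sigma_1 = sigma_f*Vf + sigma_m*(1-Vf) = 2047*0.65 + 89*0.35 = 1361.7 MPa

1361.7 MPa


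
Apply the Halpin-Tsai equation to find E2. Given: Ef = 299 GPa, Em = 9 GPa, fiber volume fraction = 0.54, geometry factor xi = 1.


eta = (Ef/Em - 1)/(Ef/Em + xi) = (33.2222 - 1)/(33.2222 + 1) = 0.9416
E2 = Em*(1+xi*eta*Vf)/(1-eta*Vf) = 27.62 GPa

27.62 GPa


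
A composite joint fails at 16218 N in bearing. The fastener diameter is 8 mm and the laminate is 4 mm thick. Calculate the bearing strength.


sigma_br = F/(d*h) = 16218/(8*4) = 506.8 MPa

506.8 MPa


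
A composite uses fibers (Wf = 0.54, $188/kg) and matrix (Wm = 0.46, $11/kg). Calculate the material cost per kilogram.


Cost = cost_f*Wf + cost_m*Wm = 188*0.54 + 11*0.46 = $106.58/kg

$106.58/kg


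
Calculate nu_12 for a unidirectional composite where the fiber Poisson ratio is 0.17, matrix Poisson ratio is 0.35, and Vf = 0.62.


nu_12 = nu_f*Vf + nu_m*(1-Vf) = 0.17*0.62 + 0.35*0.38 = 0.2384

0.2384


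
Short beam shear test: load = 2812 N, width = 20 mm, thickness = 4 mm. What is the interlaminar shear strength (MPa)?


ILSS = 3F/(4bh) = 3*2812/(4*20*4) = 26.36 MPa

26.36 MPa


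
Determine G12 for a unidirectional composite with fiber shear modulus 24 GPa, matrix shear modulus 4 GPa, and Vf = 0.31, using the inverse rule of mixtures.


1/G12 = Vf/Gf + (1-Vf)/Gm = 0.31/24 + 0.69/4
G12 = 5.39 GPa

5.39 GPa


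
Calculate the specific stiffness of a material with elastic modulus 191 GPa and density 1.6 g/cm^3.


Specific stiffness = E/rho = 191/1.6 = 119.4 GPa/(g/cm^3)

119.4 GPa/(g/cm^3)


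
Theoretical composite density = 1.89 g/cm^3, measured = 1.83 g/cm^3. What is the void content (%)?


Void% = (rho_theo - rho_actual)/rho_theo * 100 = (1.89 - 1.83)/1.89 * 100 = 3.17%

3.17%


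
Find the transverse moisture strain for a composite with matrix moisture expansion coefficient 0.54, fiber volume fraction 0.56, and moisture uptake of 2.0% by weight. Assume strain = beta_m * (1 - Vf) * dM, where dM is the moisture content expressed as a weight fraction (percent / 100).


dM = 2.0/100 = 0.02
strain = beta_m * (1-Vf) * dM = 0.54 * 0.44 * 0.02 = 0.004752

0.004752


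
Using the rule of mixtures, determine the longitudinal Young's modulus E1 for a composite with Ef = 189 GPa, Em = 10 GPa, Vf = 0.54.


E1 = Ef*Vf + Em*(1-Vf) = 189*0.54 + 10*0.46 = 106.66 GPa

106.66 GPa


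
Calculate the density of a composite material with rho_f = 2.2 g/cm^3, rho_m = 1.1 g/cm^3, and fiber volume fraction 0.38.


rho_c = rho_f*Vf + rho_m*(1-Vf) = 2.2*0.38 + 1.1*0.62 = 1.518 g/cm^3

1.518 g/cm^3


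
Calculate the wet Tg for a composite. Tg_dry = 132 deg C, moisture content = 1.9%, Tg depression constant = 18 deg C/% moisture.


Tg_wet = Tg_dry - k*moisture = 132 - 18*1.9 = 97.8 deg C

97.8 deg C


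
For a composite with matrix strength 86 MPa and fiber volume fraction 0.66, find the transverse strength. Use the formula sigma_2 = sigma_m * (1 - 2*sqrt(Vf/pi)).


factor = 1 - 2*sqrt(0.66/pi) = 0.0833
sigma_2 = 86 * 0.0833 = 7.16 MPa

7.16 MPa


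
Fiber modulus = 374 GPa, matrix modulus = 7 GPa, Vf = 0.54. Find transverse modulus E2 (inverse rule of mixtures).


1/E2 = Vf/Ef + (1-Vf)/Em = 0.54/374 + 0.46/7
E2 = 14.89 GPa

14.89 GPa


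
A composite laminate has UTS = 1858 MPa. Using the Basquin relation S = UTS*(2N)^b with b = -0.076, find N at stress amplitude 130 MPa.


N = 0.5 * (S/UTS)^(1/b) = 0.5 * (130/1858)^(1/-0.076) = 7.9011e+14 cycles

7.9011e+14 cycles


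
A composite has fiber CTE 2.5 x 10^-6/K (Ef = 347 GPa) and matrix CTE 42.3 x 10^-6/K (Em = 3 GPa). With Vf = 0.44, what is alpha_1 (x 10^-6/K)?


E1 = Ef*Vf + Em*(1-Vf) = 154.36
alpha_1 = (alpha_f*Ef*Vf + alpha_m*Em*(1-Vf))/E1 = 2.93 x 10^-6/K

2.93 x 10^-6/K


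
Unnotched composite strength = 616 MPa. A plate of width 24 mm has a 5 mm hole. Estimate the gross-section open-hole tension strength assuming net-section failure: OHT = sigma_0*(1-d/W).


OHT = sigma_0*(1-d/W) = 616*(1-5/24) = 487.7 MPa

487.7 MPa


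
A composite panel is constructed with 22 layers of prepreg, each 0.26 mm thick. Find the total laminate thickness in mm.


h = n * t_ply = 22 * 0.26 = 5.72 mm

5.72 mm


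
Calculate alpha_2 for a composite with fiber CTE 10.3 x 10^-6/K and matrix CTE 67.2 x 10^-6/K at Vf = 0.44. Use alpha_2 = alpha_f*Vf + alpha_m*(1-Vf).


alpha_2 = alpha_f*Vf + alpha_m*(1-Vf) = 10.3*0.44 + 67.2*0.56 = 42.2 x 10^-6/K

42.2 x 10^-6/K


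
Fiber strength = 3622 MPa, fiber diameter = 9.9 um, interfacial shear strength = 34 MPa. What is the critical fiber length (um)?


Lc = sigma_f * d / (2 * tau_i) = 3622 * 9.9 / (2 * 34) = 527.3 um

527.3 um


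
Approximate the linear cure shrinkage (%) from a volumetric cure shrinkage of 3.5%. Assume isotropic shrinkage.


Linear shrinkage ≈ vol_shrink/3 = 3.5/3 = 1.167%

1.167%


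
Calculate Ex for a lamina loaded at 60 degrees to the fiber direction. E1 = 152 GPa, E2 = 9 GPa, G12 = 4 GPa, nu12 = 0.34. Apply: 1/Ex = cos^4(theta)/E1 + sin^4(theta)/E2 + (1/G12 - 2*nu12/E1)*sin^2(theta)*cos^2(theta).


cos^4(60) = 0.0625, sin^4(60) = 0.5625, sin^2(60)*cos^2(60) = 0.1875
1/G12 - 2*nu12/E1 = 1/4 - 2*0.34/152 = 0.245526 GPa^-1
1/Ex = 0.0625/152 + 0.5625/9 + 0.245526*0.1875 = 0.1089474 GPa^-1
Ex = 9.18 GPa

9.18 GPa


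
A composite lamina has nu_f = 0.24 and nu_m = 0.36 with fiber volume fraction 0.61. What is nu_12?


nu_12 = nu_f*Vf + nu_m*(1-Vf) = 0.24*0.61 + 0.36*0.39 = 0.2868

0.2868


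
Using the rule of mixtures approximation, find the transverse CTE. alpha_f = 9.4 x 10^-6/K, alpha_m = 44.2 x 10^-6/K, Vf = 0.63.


alpha_2 = alpha_f*Vf + alpha_m*(1-Vf) = 9.4*0.63 + 44.2*0.37 = 22.3 x 10^-6/K

22.3 x 10^-6/K


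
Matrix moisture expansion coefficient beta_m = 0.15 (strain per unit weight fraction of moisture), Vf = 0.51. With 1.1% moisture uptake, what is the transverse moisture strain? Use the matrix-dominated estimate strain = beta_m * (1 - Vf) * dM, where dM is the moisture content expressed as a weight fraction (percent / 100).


dM = 1.1/100 = 0.011
strain = beta_m * (1-Vf) * dM = 0.15 * 0.49 * 0.011 = 0.0008085

0.0008085


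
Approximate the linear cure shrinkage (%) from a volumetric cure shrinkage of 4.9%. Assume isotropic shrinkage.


Linear shrinkage ≈ vol_shrink/3 = 4.9/3 = 1.633%

1.633%


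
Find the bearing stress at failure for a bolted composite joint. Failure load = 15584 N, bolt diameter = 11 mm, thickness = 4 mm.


sigma_br = F/(d*h) = 15584/(11*4) = 354.2 MPa

354.2 MPa


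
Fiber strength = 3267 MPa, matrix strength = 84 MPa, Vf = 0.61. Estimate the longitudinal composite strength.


sigma_1 = sigma_f*Vf + sigma_m*(1-Vf) = 3267*0.61 + 84*0.39 = 2025.6 MPa

2025.6 MPa


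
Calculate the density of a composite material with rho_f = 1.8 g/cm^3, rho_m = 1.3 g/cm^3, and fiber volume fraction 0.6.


rho_c = rho_f*Vf + rho_m*(1-Vf) = 1.8*0.6 + 1.3*0.4 = 1.6 g/cm^3

1.6 g/cm^3


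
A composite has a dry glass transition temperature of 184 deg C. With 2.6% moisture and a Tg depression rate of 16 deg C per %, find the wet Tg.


Tg_wet = Tg_dry - k*moisture = 184 - 16*2.6 = 142.4 deg C

142.4 deg C


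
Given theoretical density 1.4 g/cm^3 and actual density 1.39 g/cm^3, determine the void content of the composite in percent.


Void% = (rho_theo - rho_actual)/rho_theo * 100 = (1.4 - 1.39)/1.4 * 100 = 0.71%

0.71%


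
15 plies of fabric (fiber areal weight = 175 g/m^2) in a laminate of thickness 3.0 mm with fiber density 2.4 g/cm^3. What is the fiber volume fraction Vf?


Vf = n * FAW / (rho_f * h * 1000) = 15 * 175 / (2.4 * 3.0 * 1000) = 0.3646

0.3646
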